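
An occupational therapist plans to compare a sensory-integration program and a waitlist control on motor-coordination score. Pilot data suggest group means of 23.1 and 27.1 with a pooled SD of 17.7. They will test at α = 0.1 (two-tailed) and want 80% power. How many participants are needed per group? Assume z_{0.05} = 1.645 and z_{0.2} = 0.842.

n = 243 per group

Cohen's d = |M₁ − M₂| / SD_pooled = |23.1 − 27.1| / 17.7 = 4.0 / 17.7 = 0.226.
For two independent groups with equal n: n = 2·((z_{α/2} + z_β) / d)².
z_{α/2} + z_β = 1.645 + 0.842 = 2.487.
n = 2 × (2.487 / 0.226)² = 2 × 11.004² = 2 × 121.10 = 242.2.
Round up to the next whole participant.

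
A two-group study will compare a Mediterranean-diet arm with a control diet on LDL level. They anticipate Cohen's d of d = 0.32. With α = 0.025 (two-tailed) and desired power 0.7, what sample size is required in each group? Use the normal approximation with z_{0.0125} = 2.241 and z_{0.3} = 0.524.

n = 150 per group

For two independent groups with equal n: n = 2·((z_{α/2} + z_β) / d)².
z_{α/2} + z_β = 2.241 + 0.524 = 2.765.
n = 2 × (2.765 / 0.32)² = 2 × 8.641² = 2 × 74.66 = 149.3.
Round up to the next whole participant.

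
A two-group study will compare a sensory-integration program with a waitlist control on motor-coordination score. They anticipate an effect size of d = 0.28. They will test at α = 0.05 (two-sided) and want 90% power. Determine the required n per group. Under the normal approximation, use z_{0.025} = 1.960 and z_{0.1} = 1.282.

n = 269 per group

For two independent groups with equal n: n = 2·((z_{α/2} + z_β) / d)².
z_{α/2} + z_β = 1.960 + 1.282 = 3.242.
n = 2 × (3.242 / 0.28)² = 2 × 11.579² = 2 × 134.06 = 268.1.
Round up to the next whole participant.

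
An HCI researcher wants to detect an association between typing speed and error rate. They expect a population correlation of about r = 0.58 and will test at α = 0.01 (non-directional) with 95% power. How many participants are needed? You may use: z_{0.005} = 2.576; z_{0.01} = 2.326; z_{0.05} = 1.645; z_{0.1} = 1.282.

n = 44

Fisher's z: C = ½·ln((1+r)/(1−r)) = ½·ln(3.7619) = 0.6625.
n = ((z_{α/2} + z_β)/C)² + 3.
(2.576 + 1.645) / 0.6625 = 4.221 / 0.6625 = 6.371.
n = 6.371² + 3 = 40.59 + 3 = 43.6.
Round up.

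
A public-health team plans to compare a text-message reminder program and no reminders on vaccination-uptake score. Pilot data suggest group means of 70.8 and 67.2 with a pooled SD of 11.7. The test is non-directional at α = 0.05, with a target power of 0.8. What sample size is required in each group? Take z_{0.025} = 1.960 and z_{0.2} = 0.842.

Cohen's d = |M₁ − M₂| / SD_pooled = |70.8 − 67.2| / 11.7 = 3.6 / 11.7 = 0.308.
For two independent groups with equal n: n = 2·((z_{α/2} + z_β) / d)².
z_{α/2} + z_β = 1.960 + 0.842 = 2.802.
n = 2 × (2.802 / 0.308)² = 2 × 9.097² = 2 × 82.76 = 165.5.
Round up to the next whole participant.

n = 166 per group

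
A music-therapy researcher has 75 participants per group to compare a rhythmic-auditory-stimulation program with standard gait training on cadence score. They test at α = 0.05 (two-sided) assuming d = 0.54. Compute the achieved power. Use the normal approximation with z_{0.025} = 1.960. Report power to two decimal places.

For two equal groups, power = Φ(d·√(n/2) − z_{α/2}).
d·√(n/2) = 0.54 × √(75/2) = 0.54 × 6.124 = 3.307.
z_β = 3.307 − 1.960 = 1.347.
Power = Φ(1.347) = 0.911.

power ≈ 0.91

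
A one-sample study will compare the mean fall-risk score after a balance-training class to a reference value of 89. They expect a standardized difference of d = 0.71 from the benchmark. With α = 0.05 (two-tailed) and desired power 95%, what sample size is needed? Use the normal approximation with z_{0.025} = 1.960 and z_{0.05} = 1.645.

For a one-sample test: n = ((z_{α/2} + z_β) / d)².
z_{α/2} + z_β = 1.960 + 1.645 = 3.605.
n = (3.605 / 0.71)² = 5.077² = 25.78.
Round up.

n = 26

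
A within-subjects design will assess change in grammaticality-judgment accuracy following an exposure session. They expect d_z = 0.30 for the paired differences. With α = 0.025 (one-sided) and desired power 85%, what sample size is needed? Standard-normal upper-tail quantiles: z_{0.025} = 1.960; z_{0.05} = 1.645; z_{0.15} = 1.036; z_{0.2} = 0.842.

n = 100 pairs

For a paired (one-sample on differences) test: n = ((z_{α} + z_β) / d)².
z_{α} + z_β = 1.960 + 1.036 = 2.996.
n = (2.996 / 0.30)² = 9.987² = 99.73.
Round up.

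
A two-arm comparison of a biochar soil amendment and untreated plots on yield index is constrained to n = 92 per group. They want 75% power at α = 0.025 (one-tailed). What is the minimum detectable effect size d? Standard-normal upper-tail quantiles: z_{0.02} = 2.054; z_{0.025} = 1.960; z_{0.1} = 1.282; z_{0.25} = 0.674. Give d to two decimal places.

d_min ≈ 0.39

For two independent groups of n = 92 each: d_min = (z_{α} + z_β)·√(2/n).
z-sum = 1.960 + 0.674 = 2.634.
d_min = 2.634 × √(2/92) = 2.634 × 0.1474 = 0.388.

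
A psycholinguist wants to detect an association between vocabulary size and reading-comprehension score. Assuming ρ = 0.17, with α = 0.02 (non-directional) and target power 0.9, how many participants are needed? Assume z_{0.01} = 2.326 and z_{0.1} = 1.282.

n = 445

Fisher's z: C = ½·ln((1+r)/(1−r)) = ½·ln(1.4096) = 0.1717.
n = ((z_{α/2} + z_β)/C)² + 3.
(2.326 + 1.282) / 0.1717 = 3.608 / 0.1717 = 21.013.
n = 21.013² + 3 = 441.56 + 3 = 444.6.
Round up.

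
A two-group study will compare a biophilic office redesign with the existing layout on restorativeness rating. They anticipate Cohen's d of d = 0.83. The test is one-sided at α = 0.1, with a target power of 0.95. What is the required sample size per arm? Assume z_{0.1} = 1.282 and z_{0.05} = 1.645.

n = 25 per group

For two independent groups with equal n: n = 2·((z_{α} + z_β) / d)².
z_{α} + z_β = 1.282 + 1.645 = 2.927.
n = 2 × (2.927 / 0.83)² = 2 × 3.527² = 2 × 12.44 = 24.9.
Round up to the next whole participant.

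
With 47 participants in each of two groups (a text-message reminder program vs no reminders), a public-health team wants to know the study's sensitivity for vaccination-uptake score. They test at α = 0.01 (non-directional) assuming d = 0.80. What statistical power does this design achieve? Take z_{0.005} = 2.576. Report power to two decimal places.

power ≈ 0.90

For two equal groups, power = Φ(d·√(n/2) − z_{α/2}).
d·√(n/2) = 0.80 × √(47/2) = 0.80 × 4.848 = 3.878.
z_β = 3.878 − 2.576 = 1.302.
Power = Φ(1.302) = 0.904.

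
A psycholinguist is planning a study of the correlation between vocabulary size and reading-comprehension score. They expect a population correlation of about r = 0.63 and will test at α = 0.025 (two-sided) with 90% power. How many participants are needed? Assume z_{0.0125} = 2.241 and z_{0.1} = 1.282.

Fisher's z: C = ½·ln((1+r)/(1−r)) = ½·ln(4.4054) = 0.7414.
n = ((z_{α/2} + z_β)/C)² + 3.
(2.241 + 1.282) / 0.7414 = 3.523 / 0.7414 = 4.752.
n = 4.752² + 3 = 22.58 + 3 = 25.6.
Round up.

n = 26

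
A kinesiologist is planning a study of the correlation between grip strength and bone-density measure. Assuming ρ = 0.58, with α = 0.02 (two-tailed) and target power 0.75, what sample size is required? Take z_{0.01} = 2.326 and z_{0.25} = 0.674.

n = 24

Fisher's z: C = ½·ln((1+r)/(1−r)) = ½·ln(3.7619) = 0.6625.
n = ((z_{α/2} + z_β)/C)² + 3.
(2.326 + 0.674) / 0.6625 = 3.000 / 0.6625 = 4.528.
n = 4.528² + 3 = 20.51 + 3 = 23.5.
Round up.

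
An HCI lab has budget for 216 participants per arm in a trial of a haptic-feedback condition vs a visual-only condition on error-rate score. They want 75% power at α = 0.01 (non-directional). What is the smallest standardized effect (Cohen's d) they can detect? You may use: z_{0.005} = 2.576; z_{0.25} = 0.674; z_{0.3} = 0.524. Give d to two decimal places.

For two independent groups of n = 216 each: d_min = (z_{α/2} + z_β)·√(2/n).
z-sum = 2.576 + 0.674 = 3.250.
d_min = 3.250 × √(2/216) = 3.250 × 0.0962 = 0.313.

d_min ≈ 0.31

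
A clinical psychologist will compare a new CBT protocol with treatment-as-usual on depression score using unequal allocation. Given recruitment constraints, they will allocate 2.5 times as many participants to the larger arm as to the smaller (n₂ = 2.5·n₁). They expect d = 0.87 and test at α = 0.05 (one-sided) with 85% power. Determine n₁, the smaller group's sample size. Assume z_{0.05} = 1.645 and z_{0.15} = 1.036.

n₁ = 14

With allocation ratio k = n₂/n₁ = 2.5, Var(x̄₁−x̄₂) = σ²(1/n₁ + 1/(k·n₁)) = σ²·(k+1)/(k·n₁).
So n₁ = (1 + 1/k)·((z_{α} + z_β)/d)² = 1.400 × (2.681/0.87)².
n₁ = 1.400 × 9.50 = 13.3.
Round up: n₁ = 14, giving n₂ = 2.5 × 14 = 35.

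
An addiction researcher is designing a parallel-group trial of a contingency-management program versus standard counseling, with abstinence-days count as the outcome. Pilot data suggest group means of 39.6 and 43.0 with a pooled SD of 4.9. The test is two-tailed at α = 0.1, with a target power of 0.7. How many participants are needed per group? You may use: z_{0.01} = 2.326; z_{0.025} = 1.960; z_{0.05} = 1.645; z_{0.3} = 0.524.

Cohen's d = |M₁ − M₂| / SD_pooled = |39.6 − 43.0| / 4.9 = 3.4 / 4.9 = 0.694.
For two independent groups with equal n: n = 2·((z_{α/2} + z_β) / d)².
z_{α/2} + z_β = 1.645 + 0.524 = 2.169.
n = 2 × (2.169 / 0.694)² = 2 × 3.125² = 2 × 9.77 = 19.5.
Round up to the next whole participant.

n = 20 per group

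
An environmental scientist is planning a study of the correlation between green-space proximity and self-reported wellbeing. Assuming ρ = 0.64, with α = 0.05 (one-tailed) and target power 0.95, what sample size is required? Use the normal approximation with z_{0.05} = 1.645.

n = 22

Fisher's z: C = ½·ln((1+r)/(1−r)) = ½·ln(4.5556) = 0.7582.
n = ((z_{α} + z_β)/C)² + 3.
(1.645 + 1.645) / 0.7582 = 3.290 / 0.7582 = 4.339.
n = 4.339² + 3 = 18.83 + 3 = 21.8.
Round up.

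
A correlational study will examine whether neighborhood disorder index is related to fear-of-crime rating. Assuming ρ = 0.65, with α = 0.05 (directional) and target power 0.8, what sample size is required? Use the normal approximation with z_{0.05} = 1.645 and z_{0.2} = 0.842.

Fisher's z: C = ½·ln((1+r)/(1−r)) = ½·ln(4.7143) = 0.7753.
n = ((z_{α} + z_β)/C)² + 3.
(1.645 + 0.842) / 0.7753 = 2.487 / 0.7753 = 3.208.
n = 3.208² + 3 = 10.29 + 3 = 13.3.
Round up.

n = 14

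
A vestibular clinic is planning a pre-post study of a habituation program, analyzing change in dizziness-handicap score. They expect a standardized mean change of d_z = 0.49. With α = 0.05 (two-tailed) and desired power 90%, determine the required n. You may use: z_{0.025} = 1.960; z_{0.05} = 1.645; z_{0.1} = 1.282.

n = 44 pairs

For a paired (one-sample on differences) test: n = ((z_{α/2} + z_β) / d)².
z_{α/2} + z_β = 1.960 + 1.282 = 3.242.
n = (3.242 / 0.49)² = 6.616² = 43.78.
Round up.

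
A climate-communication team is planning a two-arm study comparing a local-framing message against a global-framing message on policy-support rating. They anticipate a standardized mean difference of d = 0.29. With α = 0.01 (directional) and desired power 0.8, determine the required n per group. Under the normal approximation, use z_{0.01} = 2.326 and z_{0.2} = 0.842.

For two independent groups with equal n: n = 2·((z_{α} + z_β) / d)².
z_{α} + z_β = 2.326 + 0.842 = 3.168.
n = 2 × (3.168 / 0.29)² = 2 × 10.924² = 2 × 119.34 = 238.7.
Round up to the next whole participant.

n = 239 per group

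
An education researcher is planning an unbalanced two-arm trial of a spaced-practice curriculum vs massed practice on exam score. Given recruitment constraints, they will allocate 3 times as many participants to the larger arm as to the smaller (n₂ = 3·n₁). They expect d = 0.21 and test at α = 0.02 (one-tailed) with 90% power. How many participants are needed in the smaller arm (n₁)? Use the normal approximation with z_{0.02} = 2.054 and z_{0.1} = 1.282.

With allocation ratio k = n₂/n₁ = 3, Var(x̄₁−x̄₂) = σ²(1/n₁ + 1/(k·n₁)) = σ²·(k+1)/(k·n₁).
So n₁ = (1 + 1/k)·((z_{α} + z_β)/d)² = 1.333 × (3.336/0.21)².
n₁ = 1.333 × 252.36 = 336.5.
Round up: n₁ = 337, giving n₂ = 3 × 337 = 1011.

n₁ = 337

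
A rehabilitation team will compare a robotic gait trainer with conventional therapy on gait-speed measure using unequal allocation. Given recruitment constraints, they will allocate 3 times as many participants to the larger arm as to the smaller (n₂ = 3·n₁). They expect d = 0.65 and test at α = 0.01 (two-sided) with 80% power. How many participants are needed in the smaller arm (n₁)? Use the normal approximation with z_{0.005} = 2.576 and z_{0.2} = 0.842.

n₁ = 37

With allocation ratio k = n₂/n₁ = 3, Var(x̄₁−x̄₂) = σ²(1/n₁ + 1/(k·n₁)) = σ²·(k+1)/(k·n₁).
So n₁ = (1 + 1/k)·((z_{α/2} + z_β)/d)² = 1.333 × (3.418/0.65)².
n₁ = 1.333 × 27.65 = 36.9.
Round up: n₁ = 37, giving n₂ = 3 × 37 = 111.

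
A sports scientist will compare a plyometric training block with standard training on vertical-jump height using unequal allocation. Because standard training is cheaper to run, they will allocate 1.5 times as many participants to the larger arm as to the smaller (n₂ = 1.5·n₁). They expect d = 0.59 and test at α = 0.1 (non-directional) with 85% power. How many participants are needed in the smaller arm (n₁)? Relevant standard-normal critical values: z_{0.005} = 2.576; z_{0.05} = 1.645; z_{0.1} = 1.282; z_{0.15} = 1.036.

With allocation ratio k = n₂/n₁ = 1.5, Var(x̄₁−x̄₂) = σ²(1/n₁ + 1/(k·n₁)) = σ²·(k+1)/(k·n₁).
So n₁ = (1 + 1/k)·((z_{α/2} + z_β)/d)² = 1.667 × (2.681/0.59)².
n₁ = 1.667 × 20.65 = 34.4.
Round up: n₁ = 35, giving n₂ = ⌈1.5 × 35⌉ = ⌈52.5⌉ = 53.

n₁ = 35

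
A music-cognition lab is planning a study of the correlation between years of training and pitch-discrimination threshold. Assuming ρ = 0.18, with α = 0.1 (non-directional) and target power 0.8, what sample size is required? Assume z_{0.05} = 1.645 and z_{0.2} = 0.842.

Fisher's z: C = ½·ln((1+r)/(1−r)) = ½·ln(1.4390) = 0.1820.
n = ((z_{α/2} + z_β)/C)² + 3.
(1.645 + 0.842) / 0.1820 = 2.487 / 0.1820 = 13.665.
n = 13.665² + 3 = 186.73 + 3 = 189.7.
Round up.

n = 190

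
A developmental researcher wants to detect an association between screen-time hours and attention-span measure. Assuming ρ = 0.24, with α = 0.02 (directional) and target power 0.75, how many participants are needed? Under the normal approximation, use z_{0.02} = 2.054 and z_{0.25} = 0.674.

n = 128

Fisher's z: C = ½·ln((1+r)/(1−r)) = ½·ln(1.6316) = 0.2448.
n = ((z_{α} + z_β)/C)² + 3.
(2.054 + 0.674) / 0.2448 = 2.728 / 0.2448 = 11.144.
n = 11.144² + 3 = 124.18 + 3 = 127.2.
Round up.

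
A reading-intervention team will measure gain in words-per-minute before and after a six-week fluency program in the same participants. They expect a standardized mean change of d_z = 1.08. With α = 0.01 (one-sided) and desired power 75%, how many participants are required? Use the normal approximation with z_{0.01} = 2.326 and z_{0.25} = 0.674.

For a paired (one-sample on differences) test: n = ((z_{α} + z_β) / d)².
z_{α} + z_β = 2.326 + 0.674 = 3.000.
n = (3.000 / 1.08)² = 2.778² = 7.72.
Round up.

n = 8 pairs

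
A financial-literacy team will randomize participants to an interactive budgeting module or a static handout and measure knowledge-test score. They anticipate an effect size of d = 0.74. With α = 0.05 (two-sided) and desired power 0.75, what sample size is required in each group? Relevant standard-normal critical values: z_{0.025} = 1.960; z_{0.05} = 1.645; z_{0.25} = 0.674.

n = 26 per group

For two independent groups with equal n: n = 2·((z_{α/2} + z_β) / d)².
z_{α/2} + z_β = 1.960 + 0.674 = 2.634.
n = 2 × (2.634 / 0.74)² = 2 × 3.559² = 2 × 12.67 = 25.3.
Round up to the next whole participant.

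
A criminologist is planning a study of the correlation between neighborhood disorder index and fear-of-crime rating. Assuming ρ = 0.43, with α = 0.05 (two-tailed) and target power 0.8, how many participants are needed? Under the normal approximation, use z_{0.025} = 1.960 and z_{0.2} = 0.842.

Fisher's z: C = ½·ln((1+r)/(1−r)) = ½·ln(2.5088) = 0.4599.
n = ((z_{α/2} + z_β)/C)² + 3.
(1.960 + 0.842) / 0.4599 = 2.802 / 0.4599 = 6.093.
n = 6.093² + 3 = 37.12 + 3 = 40.1.
Round up.

n = 41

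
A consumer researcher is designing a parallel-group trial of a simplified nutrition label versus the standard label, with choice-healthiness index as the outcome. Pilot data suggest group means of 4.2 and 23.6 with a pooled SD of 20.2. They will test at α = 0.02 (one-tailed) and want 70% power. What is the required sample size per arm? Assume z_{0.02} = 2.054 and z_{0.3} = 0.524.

n = 15 per group

Cohen's d = |M₁ − M₂| / SD_pooled = |4.2 − 23.6| / 20.2 = 19.4 / 20.2 = 0.960.
For two independent groups with equal n: n = 2·((z_{α} + z_β) / d)².
z_{α} + z_β = 2.054 + 0.524 = 2.578.
n = 2 × (2.578 / 0.960)² = 2 × 2.685² = 2 × 7.21 = 14.4.
Round up to the next whole participant.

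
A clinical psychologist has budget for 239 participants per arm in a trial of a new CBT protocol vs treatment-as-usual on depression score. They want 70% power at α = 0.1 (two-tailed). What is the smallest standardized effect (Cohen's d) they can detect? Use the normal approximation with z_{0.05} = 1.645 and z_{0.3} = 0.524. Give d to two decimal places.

d_min ≈ 0.20

For two independent groups of n = 239 each: d_min = (z_{α/2} + z_β)·√(2/n).
z-sum = 1.645 + 0.524 = 2.169.
d_min = 2.169 × √(2/239) = 2.169 × 0.0915 = 0.198.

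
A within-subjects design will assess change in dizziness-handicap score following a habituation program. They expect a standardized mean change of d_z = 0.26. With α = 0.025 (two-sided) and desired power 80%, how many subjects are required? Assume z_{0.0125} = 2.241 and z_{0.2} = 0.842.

n = 141 pairs

For a paired (one-sample on differences) test: n = ((z_{α/2} + z_β) / d)².
z_{α/2} + z_β = 2.241 + 0.842 = 3.083.
n = (3.083 / 0.26)² = 11.858² = 140.60.
Round up.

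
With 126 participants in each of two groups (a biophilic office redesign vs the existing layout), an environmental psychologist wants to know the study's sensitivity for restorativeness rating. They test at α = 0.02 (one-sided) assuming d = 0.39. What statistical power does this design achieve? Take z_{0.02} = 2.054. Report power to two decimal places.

For two equal groups, power = Φ(d·√(n/2) − z_{α}).
d·√(n/2) = 0.39 × √(126/2) = 0.39 × 7.937 = 3.096.
z_β = 3.096 − 2.054 = 1.042.
Power = Φ(1.042) = 0.851.

power ≈ 0.85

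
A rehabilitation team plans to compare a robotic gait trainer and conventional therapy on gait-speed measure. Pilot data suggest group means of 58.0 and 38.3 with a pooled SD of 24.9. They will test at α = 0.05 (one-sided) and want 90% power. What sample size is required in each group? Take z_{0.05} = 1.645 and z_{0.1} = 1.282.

Cohen's d = |M₁ − M₂| / SD_pooled = |58.0 − 38.3| / 24.9 = 19.7 / 24.9 = 0.791.
For two independent groups with equal n: n = 2·((z_{α} + z_β) / d)².
z_{α} + z_β = 1.645 + 1.282 = 2.927.
n = 2 × (2.927 / 0.791)² = 2 × 3.700² = 2 × 13.69 = 27.4.
Round up to the next whole participant.

n = 28 per group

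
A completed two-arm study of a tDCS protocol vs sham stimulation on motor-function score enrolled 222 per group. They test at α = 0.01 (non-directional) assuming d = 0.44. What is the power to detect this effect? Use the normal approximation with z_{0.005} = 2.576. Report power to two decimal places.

For two equal groups, power = Φ(d·√(n/2) − z_{α/2}).
d·√(n/2) = 0.44 × √(222/2) = 0.44 × 10.536 = 4.636.
z_β = 4.636 − 2.576 = 2.060.
Power = Φ(2.060) = 0.980.

power ≈ 0.98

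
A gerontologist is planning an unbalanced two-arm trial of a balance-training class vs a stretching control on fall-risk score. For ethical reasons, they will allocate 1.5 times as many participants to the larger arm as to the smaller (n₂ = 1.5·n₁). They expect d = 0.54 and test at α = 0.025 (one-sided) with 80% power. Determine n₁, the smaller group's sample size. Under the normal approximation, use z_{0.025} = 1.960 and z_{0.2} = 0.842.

With allocation ratio k = n₂/n₁ = 1.5, Var(x̄₁−x̄₂) = σ²(1/n₁ + 1/(k·n₁)) = σ²·(k+1)/(k·n₁).
So n₁ = (1 + 1/k)·((z_{α} + z_β)/d)² = 1.667 × (2.802/0.54)².
n₁ = 1.667 × 26.92 = 44.9.
Round up: n₁ = 45, giving n₂ = ⌈1.5 × 45⌉ = ⌈67.5⌉ = 68.

n₁ = 45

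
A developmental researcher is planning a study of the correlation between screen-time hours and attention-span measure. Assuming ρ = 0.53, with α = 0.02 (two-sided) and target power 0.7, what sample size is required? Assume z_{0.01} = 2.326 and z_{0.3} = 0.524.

n = 27

Fisher's z: C = ½·ln((1+r)/(1−r)) = ½·ln(3.2553) = 0.5901.
n = ((z_{α/2} + z_β)/C)² + 3.
(2.326 + 0.524) / 0.5901 = 2.850 / 0.5901 = 4.830.
n = 4.830² + 3 = 23.33 + 3 = 26.3.
Round up.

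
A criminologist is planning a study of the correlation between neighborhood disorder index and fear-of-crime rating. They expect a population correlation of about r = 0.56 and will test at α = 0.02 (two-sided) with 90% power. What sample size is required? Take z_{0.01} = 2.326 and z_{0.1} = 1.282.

n = 36

Fisher's z: C = ½·ln((1+r)/(1−r)) = ½·ln(3.5455) = 0.6328.
n = ((z_{α/2} + z_β)/C)² + 3.
(2.326 + 1.282) / 0.6328 = 3.608 / 0.6328 = 5.702.
n = 5.702² + 3 = 32.51 + 3 = 35.5.
Round up.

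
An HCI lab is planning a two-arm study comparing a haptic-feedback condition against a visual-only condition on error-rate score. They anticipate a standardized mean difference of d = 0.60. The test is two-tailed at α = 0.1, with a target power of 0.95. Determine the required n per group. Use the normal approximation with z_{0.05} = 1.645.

n = 61 per group

For two independent groups with equal n: n = 2·((z_{α/2} + z_β) / d)².
z_{α/2} + z_β = 1.645 + 1.645 = 3.290.
n = 2 × (3.290 / 0.60)² = 2 × 5.483² = 2 × 30.07 = 60.1.
Round up to the next whole participant.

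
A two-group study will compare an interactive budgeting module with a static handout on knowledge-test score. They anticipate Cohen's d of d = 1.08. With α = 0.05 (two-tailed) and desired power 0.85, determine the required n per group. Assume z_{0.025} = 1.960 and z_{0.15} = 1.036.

For two independent groups with equal n: n = 2·((z_{α/2} + z_β) / d)².
z_{α/2} + z_β = 1.960 + 1.036 = 2.996.
n = 2 × (2.996 / 1.08)² = 2 × 2.774² = 2 × 7.70 = 15.4.
Round up to the next whole participant.

n = 16 per group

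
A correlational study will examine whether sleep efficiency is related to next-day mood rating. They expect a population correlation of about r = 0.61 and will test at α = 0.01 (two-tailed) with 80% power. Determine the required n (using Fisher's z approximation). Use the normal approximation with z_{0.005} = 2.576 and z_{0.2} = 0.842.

Fisher's z: C = ½·ln((1+r)/(1−r)) = ½·ln(4.1282) = 0.7089.
n = ((z_{α/2} + z_β)/C)² + 3.
(2.576 + 0.842) / 0.7089 = 3.418 / 0.7089 = 4.822.
n = 4.822² + 3 = 23.25 + 3 = 26.2.
Round up.

n = 27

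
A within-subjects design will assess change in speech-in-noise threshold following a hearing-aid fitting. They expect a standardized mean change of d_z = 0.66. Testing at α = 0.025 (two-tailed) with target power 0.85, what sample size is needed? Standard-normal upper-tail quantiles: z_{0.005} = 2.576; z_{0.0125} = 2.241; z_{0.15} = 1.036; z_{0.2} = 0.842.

For a paired (one-sample on differences) test: n = ((z_{α/2} + z_β) / d)².
z_{α/2} + z_β = 2.241 + 1.036 = 3.277.
n = (3.277 / 0.66)² = 4.965² = 24.65.
Round up.

n = 25 pairs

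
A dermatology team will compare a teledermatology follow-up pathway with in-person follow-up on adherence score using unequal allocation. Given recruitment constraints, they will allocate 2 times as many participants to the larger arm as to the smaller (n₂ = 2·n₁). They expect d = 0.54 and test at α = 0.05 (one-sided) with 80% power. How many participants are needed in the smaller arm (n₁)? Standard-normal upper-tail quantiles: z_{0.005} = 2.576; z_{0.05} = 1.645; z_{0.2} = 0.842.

n₁ = 32

With allocation ratio k = n₂/n₁ = 2, Var(x̄₁−x̄₂) = σ²(1/n₁ + 1/(k·n₁)) = σ²·(k+1)/(k·n₁).
So n₁ = (1 + 1/k)·((z_{α} + z_β)/d)² = 1.500 × (2.487/0.54)².
n₁ = 1.500 × 21.21 = 31.8.
Round up: n₁ = 32, giving n₂ = 2 × 32 = 64.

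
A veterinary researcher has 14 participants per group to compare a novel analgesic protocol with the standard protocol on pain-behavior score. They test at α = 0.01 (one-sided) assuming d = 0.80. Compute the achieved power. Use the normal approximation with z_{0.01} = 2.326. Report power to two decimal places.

For two equal groups, power = Φ(d·√(n/2) − z_{α}).
d·√(n/2) = 0.80 × √(14/2) = 0.80 × 2.646 = 2.117.
z_β = 2.117 − 2.326 = -0.209.
Power = Φ(-0.209) = 0.417.

power ≈ 0.42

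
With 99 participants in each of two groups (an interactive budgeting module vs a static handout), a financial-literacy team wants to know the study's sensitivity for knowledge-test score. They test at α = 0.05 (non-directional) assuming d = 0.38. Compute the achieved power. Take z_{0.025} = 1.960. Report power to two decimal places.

For two equal groups, power = Φ(d·√(n/2) − z_{α/2}).
d·√(n/2) = 0.38 × √(99/2) = 0.38 × 7.036 = 2.674.
z_β = 2.674 − 1.960 = 0.714.
Power = Φ(0.714) = 0.762.

power ≈ 0.76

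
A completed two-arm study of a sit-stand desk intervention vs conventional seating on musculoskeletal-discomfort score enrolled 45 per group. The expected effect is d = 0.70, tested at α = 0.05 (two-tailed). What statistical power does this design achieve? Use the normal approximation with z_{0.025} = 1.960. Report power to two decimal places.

For two equal groups, power = Φ(d·√(n/2) − z_{α/2}).
d·√(n/2) = 0.70 × √(45/2) = 0.70 × 4.743 = 3.320.
z_β = 3.320 − 1.960 = 1.360.
Power = Φ(1.360) = 0.913.

power ≈ 0.91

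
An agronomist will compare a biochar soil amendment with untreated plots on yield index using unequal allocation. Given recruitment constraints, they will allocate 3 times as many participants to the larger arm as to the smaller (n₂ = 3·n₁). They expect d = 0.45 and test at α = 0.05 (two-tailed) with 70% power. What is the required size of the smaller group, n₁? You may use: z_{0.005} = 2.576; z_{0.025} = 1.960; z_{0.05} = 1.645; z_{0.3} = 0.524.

n₁ = 41

With allocation ratio k = n₂/n₁ = 3, Var(x̄₁−x̄₂) = σ²(1/n₁ + 1/(k·n₁)) = σ²·(k+1)/(k·n₁).
So n₁ = (1 + 1/k)·((z_{α/2} + z_β)/d)² = 1.333 × (2.484/0.45)².
n₁ = 1.333 × 30.47 = 40.6.
Round up: n₁ = 41, giving n₂ = 3 × 41 = 123.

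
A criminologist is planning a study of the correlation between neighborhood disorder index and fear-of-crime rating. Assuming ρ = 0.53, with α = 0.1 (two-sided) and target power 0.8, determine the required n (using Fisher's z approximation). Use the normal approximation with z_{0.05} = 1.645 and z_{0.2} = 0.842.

Fisher's z: C = ½·ln((1+r)/(1−r)) = ½·ln(3.2553) = 0.5901.
n = ((z_{α/2} + z_β)/C)² + 3.
(1.645 + 0.842) / 0.5901 = 2.487 / 0.5901 = 4.215.
n = 4.215² + 3 = 17.76 + 3 = 20.8.
Round up.

n = 21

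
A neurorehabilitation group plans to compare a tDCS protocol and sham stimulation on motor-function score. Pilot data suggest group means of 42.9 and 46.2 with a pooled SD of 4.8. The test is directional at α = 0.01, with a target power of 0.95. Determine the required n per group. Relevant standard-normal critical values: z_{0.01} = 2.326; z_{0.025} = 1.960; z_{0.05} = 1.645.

Cohen's d = |M₁ − M₂| / SD_pooled = |42.9 − 46.2| / 4.8 = 3.3 / 4.8 = 0.688.
For two independent groups with equal n: n = 2·((z_{α} + z_β) / d)².
z_{α} + z_β = 2.326 + 1.645 = 3.971.
n = 2 × (3.971 / 0.688)² = 2 × 5.772² = 2 × 33.31 = 66.6.
Round up to the next whole participant.

n = 67 per group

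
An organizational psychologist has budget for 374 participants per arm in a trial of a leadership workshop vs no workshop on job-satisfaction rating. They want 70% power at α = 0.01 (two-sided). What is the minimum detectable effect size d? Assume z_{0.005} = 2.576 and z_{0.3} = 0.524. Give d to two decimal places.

For two independent groups of n = 374 each: d_min = (z_{α/2} + z_β)·√(2/n).
z-sum = 2.576 + 0.524 = 3.100.
d_min = 3.100 × √(2/374) = 3.100 × 0.0731 = 0.227.

d_min ≈ 0.23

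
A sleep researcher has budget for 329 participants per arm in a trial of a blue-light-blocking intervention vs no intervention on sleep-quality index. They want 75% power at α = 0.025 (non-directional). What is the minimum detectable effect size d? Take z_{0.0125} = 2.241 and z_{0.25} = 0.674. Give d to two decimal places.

For two independent groups of n = 329 each: d_min = (z_{α/2} + z_β)·√(2/n).
z-sum = 2.241 + 0.674 = 2.915.
d_min = 2.915 × √(2/329) = 2.915 × 0.0780 = 0.227.

d_min ≈ 0.23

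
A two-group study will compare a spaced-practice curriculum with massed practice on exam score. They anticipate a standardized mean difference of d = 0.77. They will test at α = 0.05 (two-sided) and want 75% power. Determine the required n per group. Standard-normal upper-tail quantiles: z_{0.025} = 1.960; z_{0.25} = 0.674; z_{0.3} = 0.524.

For two independent groups with equal n: n = 2·((z_{α/2} + z_β) / d)².
z_{α/2} + z_β = 1.960 + 0.674 = 2.634.
n = 2 × (2.634 / 0.77)² = 2 × 3.421² = 2 × 11.70 = 23.4.
Round up to the next whole participant.

n = 24 per group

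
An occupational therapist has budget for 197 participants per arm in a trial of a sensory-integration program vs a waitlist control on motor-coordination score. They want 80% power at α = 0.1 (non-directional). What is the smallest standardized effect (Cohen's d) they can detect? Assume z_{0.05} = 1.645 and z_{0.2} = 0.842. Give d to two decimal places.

d_min ≈ 0.25

For two independent groups of n = 197 each: d_min = (z_{α/2} + z_β)·√(2/n).
z-sum = 1.645 + 0.842 = 2.487.
d_min = 2.487 × √(2/197) = 2.487 × 0.1008 = 0.251.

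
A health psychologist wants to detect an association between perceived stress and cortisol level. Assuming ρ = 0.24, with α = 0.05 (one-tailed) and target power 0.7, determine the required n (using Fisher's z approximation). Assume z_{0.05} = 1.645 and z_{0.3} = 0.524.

n = 82

Fisher's z: C = ½·ln((1+r)/(1−r)) = ½·ln(1.6316) = 0.2448.
n = ((z_{α} + z_β)/C)² + 3.
(1.645 + 0.524) / 0.2448 = 2.169 / 0.2448 = 8.860.
n = 8.860² + 3 = 78.50 + 3 = 81.5.
Round up.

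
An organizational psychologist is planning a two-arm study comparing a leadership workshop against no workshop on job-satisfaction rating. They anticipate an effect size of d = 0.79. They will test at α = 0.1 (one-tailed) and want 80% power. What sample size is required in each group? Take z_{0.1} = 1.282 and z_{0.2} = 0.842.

For two independent groups with equal n: n = 2·((z_{α} + z_β) / d)².
z_{α} + z_β = 1.282 + 0.842 = 2.124.
n = 2 × (2.124 / 0.79)² = 2 × 2.689² = 2 × 7.23 = 14.5.
Round up to the next whole participant.

n = 15 per group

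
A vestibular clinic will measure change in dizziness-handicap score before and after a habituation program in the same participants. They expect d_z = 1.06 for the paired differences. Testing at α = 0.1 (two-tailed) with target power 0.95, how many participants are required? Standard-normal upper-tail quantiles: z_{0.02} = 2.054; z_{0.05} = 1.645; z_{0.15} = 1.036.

n = 10 pairs

For a paired (one-sample on differences) test: n = ((z_{α/2} + z_β) / d)².
z_{α/2} + z_β = 1.645 + 1.645 = 3.290.
n = (3.290 / 1.06)² = 3.104² = 9.63.
Round up.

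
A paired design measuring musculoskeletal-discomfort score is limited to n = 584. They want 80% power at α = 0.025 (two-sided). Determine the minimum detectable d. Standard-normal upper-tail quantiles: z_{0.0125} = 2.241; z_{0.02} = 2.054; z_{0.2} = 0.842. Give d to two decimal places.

For a single sample (or paired design) of n = 584: d_min = (z_{α/2} + z_β)/√n.
z-sum = 2.241 + 0.842 = 3.083.
d_min = 3.083 / √584 = 3.083 / 24.166 = 0.128.

d_min ≈ 0.13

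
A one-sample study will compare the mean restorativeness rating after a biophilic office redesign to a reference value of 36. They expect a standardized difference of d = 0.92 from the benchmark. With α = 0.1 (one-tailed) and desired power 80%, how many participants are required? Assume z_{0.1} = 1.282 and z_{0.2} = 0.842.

n = 6

For a one-sample test: n = ((z_{α} + z_β) / d)².
z_{α} + z_β = 1.282 + 0.842 = 2.124.
n = (2.124 / 0.92)² = 2.309² = 5.33.
Round up.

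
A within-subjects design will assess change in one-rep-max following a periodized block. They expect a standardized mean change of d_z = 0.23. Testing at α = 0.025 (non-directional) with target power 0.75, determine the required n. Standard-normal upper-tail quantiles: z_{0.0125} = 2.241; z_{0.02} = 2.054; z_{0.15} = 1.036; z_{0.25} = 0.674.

For a paired (one-sample on differences) test: n = ((z_{α/2} + z_β) / d)².
z_{α/2} + z_β = 2.241 + 0.674 = 2.915.
n = (2.915 / 0.23)² = 12.674² = 160.63.
Round up.

n = 161 pairs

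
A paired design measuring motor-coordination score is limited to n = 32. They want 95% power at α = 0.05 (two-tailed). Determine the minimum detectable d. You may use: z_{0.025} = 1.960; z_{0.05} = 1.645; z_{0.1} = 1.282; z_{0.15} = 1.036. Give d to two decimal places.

For a single sample (or paired design) of n = 32: d_min = (z_{α/2} + z_β)/√n.
z-sum = 1.960 + 1.645 = 3.605.
d_min = 3.605 / √32 = 3.605 / 5.657 = 0.637.

d_min ≈ 0.64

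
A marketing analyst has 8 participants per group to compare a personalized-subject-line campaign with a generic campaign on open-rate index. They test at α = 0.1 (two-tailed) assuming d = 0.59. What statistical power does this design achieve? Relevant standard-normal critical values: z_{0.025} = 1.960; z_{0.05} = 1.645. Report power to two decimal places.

power ≈ 0.32

For two equal groups, power = Φ(d·√(n/2) − z_{α/2}).
d·√(n/2) = 0.59 × √(8/2) = 0.59 × 2.000 = 1.180.
z_β = 1.180 − 1.645 = -0.465.
Power = Φ(-0.465) = 0.321.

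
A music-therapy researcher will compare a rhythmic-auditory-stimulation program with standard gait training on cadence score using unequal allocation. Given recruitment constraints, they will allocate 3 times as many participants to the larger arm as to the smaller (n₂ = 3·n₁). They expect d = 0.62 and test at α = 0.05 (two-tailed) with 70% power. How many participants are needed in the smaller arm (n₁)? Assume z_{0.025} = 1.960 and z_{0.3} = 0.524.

With allocation ratio k = n₂/n₁ = 3, Var(x̄₁−x̄₂) = σ²(1/n₁ + 1/(k·n₁)) = σ²·(k+1)/(k·n₁).
So n₁ = (1 + 1/k)·((z_{α/2} + z_β)/d)² = 1.333 × (2.484/0.62)².
n₁ = 1.333 × 16.05 = 21.4.
Round up: n₁ = 22, giving n₂ = 3 × 22 = 66.

n₁ = 22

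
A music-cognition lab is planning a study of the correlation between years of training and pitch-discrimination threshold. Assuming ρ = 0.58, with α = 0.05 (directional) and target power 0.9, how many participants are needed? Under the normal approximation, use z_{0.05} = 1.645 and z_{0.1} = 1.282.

n = 23

Fisher's z: C = ½·ln((1+r)/(1−r)) = ½·ln(3.7619) = 0.6625.
n = ((z_{α} + z_β)/C)² + 3.
(1.645 + 1.282) / 0.6625 = 2.927 / 0.6625 = 4.418.
n = 4.418² + 3 = 19.52 + 3 = 22.5.
Round up.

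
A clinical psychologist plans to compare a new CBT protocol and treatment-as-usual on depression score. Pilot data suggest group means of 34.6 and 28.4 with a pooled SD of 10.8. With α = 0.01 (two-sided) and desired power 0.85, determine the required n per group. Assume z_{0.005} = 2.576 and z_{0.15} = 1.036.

n = 80 per group

Cohen's d = |M₁ − M₂| / SD_pooled = |34.6 − 28.4| / 10.8 = 6.2 / 10.8 = 0.574.
For two independent groups with equal n: n = 2·((z_{α/2} + z_β) / d)².
z_{α/2} + z_β = 2.576 + 1.036 = 3.612.
n = 2 × (3.612 / 0.574)² = 2 × 6.293² = 2 × 39.60 = 79.2.
Round up to the next whole participant.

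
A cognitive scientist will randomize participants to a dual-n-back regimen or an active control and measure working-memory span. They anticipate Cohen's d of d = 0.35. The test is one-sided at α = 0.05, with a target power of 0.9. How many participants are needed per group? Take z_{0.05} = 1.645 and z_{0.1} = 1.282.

n = 140 per group

For two independent groups with equal n: n = 2·((z_{α} + z_β) / d)².
z_{α} + z_β = 1.645 + 1.282 = 2.927.
n = 2 × (2.927 / 0.35)² = 2 × 8.363² = 2 × 69.94 = 139.9.
Round up to the next whole participant.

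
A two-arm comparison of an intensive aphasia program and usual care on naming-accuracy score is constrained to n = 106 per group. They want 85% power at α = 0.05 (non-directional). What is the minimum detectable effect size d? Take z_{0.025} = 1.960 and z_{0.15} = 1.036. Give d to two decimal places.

d_min ≈ 0.41

For two independent groups of n = 106 each: d_min = (z_{α/2} + z_β)·√(2/n).
z-sum = 1.960 + 1.036 = 2.996.
d_min = 2.996 × √(2/106) = 2.996 × 0.1374 = 0.412.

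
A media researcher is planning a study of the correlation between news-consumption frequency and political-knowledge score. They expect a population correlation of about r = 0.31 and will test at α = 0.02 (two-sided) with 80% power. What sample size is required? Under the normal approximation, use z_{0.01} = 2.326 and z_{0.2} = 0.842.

n = 101

Fisher's z: C = ½·ln((1+r)/(1−r)) = ½·ln(1.8986) = 0.3205.
n = ((z_{α/2} + z_β)/C)² + 3.
(2.326 + 0.842) / 0.3205 = 3.168 / 0.3205 = 9.885.
n = 9.885² + 3 = 97.70 + 3 = 100.7.
Round up.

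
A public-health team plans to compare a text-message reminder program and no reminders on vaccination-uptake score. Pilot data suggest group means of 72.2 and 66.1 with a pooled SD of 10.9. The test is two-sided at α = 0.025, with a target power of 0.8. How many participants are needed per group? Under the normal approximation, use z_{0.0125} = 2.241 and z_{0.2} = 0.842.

n = 61 per group

Cohen's d = |M₁ − M₂| / SD_pooled = |72.2 − 66.1| / 10.9 = 6.1 / 10.9 = 0.560.
For two independent groups with equal n: n = 2·((z_{α/2} + z_β) / d)².
z_{α/2} + z_β = 2.241 + 0.842 = 3.083.
n = 2 × (3.083 / 0.560)² = 2 × 5.505² = 2 × 30.31 = 60.6.
Round up to the next whole participant.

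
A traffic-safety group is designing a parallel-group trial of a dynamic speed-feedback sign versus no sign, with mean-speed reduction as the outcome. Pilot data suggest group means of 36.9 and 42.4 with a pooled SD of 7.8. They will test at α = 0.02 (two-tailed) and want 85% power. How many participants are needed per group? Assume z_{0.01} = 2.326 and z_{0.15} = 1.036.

Cohen's d = |M₁ − M₂| / SD_pooled = |36.9 − 42.4| / 7.8 = 5.5 / 7.8 = 0.705.
For two independent groups with equal n: n = 2·((z_{α/2} + z_β) / d)².
z_{α/2} + z_β = 2.326 + 1.036 = 3.362.
n = 2 × (3.362 / 0.705)² = 2 × 4.769² = 2 × 22.74 = 45.5.
Round up to the next whole participant.

n = 46 per group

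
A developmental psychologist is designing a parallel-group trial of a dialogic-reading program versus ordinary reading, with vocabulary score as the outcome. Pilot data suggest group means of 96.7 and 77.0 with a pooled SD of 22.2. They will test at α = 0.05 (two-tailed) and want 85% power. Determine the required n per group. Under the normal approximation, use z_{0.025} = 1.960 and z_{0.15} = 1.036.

n = 23 per group

Cohen's d = |M₁ − M₂| / SD_pooled = |96.7 − 77.0| / 22.2 = 19.7 / 22.2 = 0.887.
For two independent groups with equal n: n = 2·((z_{α/2} + z_β) / d)².
z_{α/2} + z_β = 1.960 + 1.036 = 2.996.
n = 2 × (2.996 / 0.887)² = 2 × 3.378² = 2 × 11.41 = 22.8.
Round up to the next whole participant.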